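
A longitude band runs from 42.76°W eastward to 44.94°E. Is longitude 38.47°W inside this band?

Yes

Band width going east from -42.76° to +44.94°: ((44.94 − -42.76) mod 360) = 87.70°.
Offset of -38.47° east of the west edge: ((-38.47 − -42.76) mod 360) = 4.29°.
4.29° ≤ 87.70° ⇒ inside.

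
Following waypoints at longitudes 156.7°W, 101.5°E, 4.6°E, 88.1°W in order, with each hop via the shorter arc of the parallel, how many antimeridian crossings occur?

1

Leg 1: -156.7° → +101.5°, shortest Δλ = -101.8° (west) — crosses 180°.
Leg 2: +101.5° → +4.6°, shortest Δλ = -96.9° (west) — does not cross 180°.
Leg 3: +4.6° → -88.1°, shortest Δλ = -92.7° (west) — does not cross 180°.
Total crossings: 1.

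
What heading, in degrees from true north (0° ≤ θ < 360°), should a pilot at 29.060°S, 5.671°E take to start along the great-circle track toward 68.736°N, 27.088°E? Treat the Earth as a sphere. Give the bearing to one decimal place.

7.7°

Δλ = 27.088 − 5.671 = 21.417°.
θ = atan2( sin Δλ · cos φ₂ , cos φ₁ · sin φ₂ − sin φ₁ · cos φ₂ · cos Δλ )
  = atan2(0.13243, 0.97859) = 7.707° → normalised to [0°, 360°): 7.707°.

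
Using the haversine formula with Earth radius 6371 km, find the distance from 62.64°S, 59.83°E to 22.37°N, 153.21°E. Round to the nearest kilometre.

12375 km

Δλ = 153.21 − 59.83 = 93.38°.
Δφ = 22.37 − -62.64 = 85.01°.
a = sin²(Δφ/2) + cos φ₁ · cos φ₂ · sin²(Δλ/2) = 0.681535.
c = 2·atan2(√a, √(1−a)) = 1.94236 rad → d = 6371·c ≈ 12374.75 km.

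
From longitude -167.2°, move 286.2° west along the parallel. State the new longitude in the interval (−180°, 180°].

Start at -167.2°; shift −286.2° → -453.4°.
-453.4° lies outside (−180°, 180°]; add 360° → -93.4°.

-93.4°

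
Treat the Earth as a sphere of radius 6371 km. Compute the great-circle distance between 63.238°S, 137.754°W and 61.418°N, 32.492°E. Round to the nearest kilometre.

Δλ = 32.492 − -137.754 = 170.246°.
Δφ = 61.418 − -63.238 = 124.656°.
a = sin²(Δφ/2) + cos φ₁ · cos φ₂ · sin²(Δλ/2) = 0.998191.
c = 2·atan2(√a, √(1−a)) = 3.05650 rad → d = 6371·c ≈ 19472.93 km.

19473 km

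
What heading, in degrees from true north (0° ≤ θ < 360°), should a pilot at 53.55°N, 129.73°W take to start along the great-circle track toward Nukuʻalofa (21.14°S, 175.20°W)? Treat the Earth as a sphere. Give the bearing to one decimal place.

221.9°

Δλ = -175.20 − -129.73 = -45.47°.
θ = atan2( sin Δλ · cos φ₂ , cos φ₁ · sin φ₂ − sin φ₁ · cos φ₂ · cos Δλ )
  = atan2(-0.66491, -0.74040) = -138.075° → normalised to [0°, 360°): 221.925°.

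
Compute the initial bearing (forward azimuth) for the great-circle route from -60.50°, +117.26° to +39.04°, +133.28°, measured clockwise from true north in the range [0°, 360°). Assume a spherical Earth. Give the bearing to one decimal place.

Δλ = 133.28 − 117.26 = 16.02°.
θ = atan2( sin Δλ · cos φ₂ , cos φ₁ · sin φ₂ − sin φ₁ · cos φ₂ · cos Δλ )
  = atan2(0.21435, 0.95992) = 12.588° → normalised to [0°, 360°): 12.588°.

12.6°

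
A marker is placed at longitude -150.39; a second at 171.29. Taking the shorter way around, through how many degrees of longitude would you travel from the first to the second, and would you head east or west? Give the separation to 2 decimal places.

38.32° west

Raw difference: 171.29 − -150.39 = 321.68°.
Normalise into (−180°, 180°]: 321.68° − 360° = -38.32°.
Negative ⇒ the second point lies to the west; separation 38.32°.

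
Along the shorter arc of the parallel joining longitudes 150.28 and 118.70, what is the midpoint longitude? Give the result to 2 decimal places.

Signed shortest Δλ from +150.28° to +118.70° is -31.58°.
Midpoint longitude = +150.28° + (-31.58°)/2 = +150.28° − 15.79° = +134.49°.

+134.49°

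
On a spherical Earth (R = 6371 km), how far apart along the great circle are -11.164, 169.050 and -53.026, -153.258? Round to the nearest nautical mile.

3096 nmi

Δλ = -153.258 − 169.050 = -322.308°; wrapped into (−180°, 180°]: 37.692°.
Δφ = -53.026 − -11.164 = -41.862°.
a = sin²(Δφ/2) + cos φ₁ · cos φ₂ · sin²(Δλ/2) = 0.189194.
c = 2·atan2(√a, √(1−a)) = 0.90000 rad → d = 6371·c ≈ 5733.89 km ≈ 3096.05 nmi.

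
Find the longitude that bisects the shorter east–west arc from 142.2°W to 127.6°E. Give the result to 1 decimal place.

172.7°E

Signed shortest Δλ from -142.2° to +127.6° is -90.2°.
Midpoint longitude = -142.2° + (-90.2°)/2 = -142.2° − 45.1° = -187.3°.
Normalise into (−180°, 180°]: +172.7°.
(The naïve average (-142.2 + +127.6)/2 = -7.3° is on the wrong side of the globe.)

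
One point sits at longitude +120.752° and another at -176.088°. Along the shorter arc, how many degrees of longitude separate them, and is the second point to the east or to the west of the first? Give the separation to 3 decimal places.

63.160° east

Raw difference: -176.088 − 120.752 = -296.84°.
Normalise into (−180°, 180°]: -296.84° + 360° = 63.16°.
Positive ⇒ the second point lies to the east; separation 63.160°.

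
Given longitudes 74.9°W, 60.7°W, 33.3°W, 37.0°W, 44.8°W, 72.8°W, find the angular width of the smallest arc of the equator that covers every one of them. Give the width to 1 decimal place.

41.6°

Sort the longitudes: -74.9°, -72.8°, -60.7°, -44.8°, -37.0°, -33.3°.
Eastward gaps between consecutive values (wrapping around): 2.1°, 12.1°, 15.9°, 7.8°, 3.7°, 318.4°.
Largest gap = 318.4° ⇒ minimal covering band is its complement: 360° − 318.4° = 41.6°.
Band runs from -74.9° eastward to -33.3°.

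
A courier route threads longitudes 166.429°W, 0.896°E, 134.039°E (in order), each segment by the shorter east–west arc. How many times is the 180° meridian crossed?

0

Leg 1: -166.429° → +0.896°, shortest Δλ = 167.325° (east) — does not cross 180°.
Leg 2: +0.896° → +134.039°, shortest Δλ = 133.143° (east) — does not cross 180°.
Total crossings: 0.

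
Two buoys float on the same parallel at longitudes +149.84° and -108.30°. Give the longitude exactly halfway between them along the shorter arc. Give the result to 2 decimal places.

Signed shortest Δλ from +149.84° to -108.30° is +101.86°.
Midpoint longitude = +149.84° + (+101.86°)/2 = +149.84° + 50.93° = +200.77°.
Normalise into (−180°, 180°]: -159.23°.
(The naïve average (+149.84 + -108.30)/2 = 20.77° is on the wrong side of the globe.)

-159.23°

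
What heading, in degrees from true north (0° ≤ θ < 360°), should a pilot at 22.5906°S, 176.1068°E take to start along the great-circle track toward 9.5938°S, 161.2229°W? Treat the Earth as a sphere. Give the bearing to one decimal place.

62.8°

Δλ = -161.2229 − 176.1068 = -337.3297°; wrapped into (−180°, 180°]: 22.6703°.
θ = atan2( sin Δλ · cos φ₂ , cos φ₁ · sin φ₂ − sin φ₁ · cos φ₂ · cos Δλ )
  = atan2(0.38004, 0.19563) = 62.762° → normalised to [0°, 360°): 62.762°.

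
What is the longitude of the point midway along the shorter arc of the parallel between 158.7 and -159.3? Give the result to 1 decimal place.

+179.7°

Signed shortest Δλ from +158.7° to -159.3° is +42.0°.
Midpoint longitude = +158.7° + (+42.0°)/2 = +158.7° + 21.0° = +179.7°.
(The naïve average (+158.7 + -159.3)/2 = -0.3° is on the wrong side of the globe.)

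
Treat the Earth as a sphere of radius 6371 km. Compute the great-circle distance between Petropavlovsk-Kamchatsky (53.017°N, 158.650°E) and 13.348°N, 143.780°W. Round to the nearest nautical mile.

Δλ = -143.780 − 158.650 = -302.430°; wrapped into (−180°, 180°]: 57.570°.
Δφ = 13.348 − 53.017 = -39.669°.
a = sin²(Δφ/2) + cos φ₁ · cos φ₂ · sin²(Δλ/2) = 0.250845.
c = 2·atan2(√a, √(1−a)) = 1.04915 rad → d = 6371·c ≈ 6684.12 km ≈ 3609.13 nmi.

3609 nmi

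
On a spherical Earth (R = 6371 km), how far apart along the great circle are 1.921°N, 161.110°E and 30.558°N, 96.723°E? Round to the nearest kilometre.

Δλ = 96.723 − 161.110 = -64.387°.
Δφ = 30.558 − 1.921 = 28.637°.
a = sin²(Δφ/2) + cos φ₁ · cos φ₂ · sin²(Δλ/2) = 0.305457.
c = 2·atan2(√a, √(1−a)) = 1.17116 rad → d = 6371·c ≈ 7461.45 km.

7461 km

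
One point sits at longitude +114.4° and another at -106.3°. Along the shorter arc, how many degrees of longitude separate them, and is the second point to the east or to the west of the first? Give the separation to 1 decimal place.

Raw difference: -106.3 − 114.4 = -220.7°.
Normalise into (−180°, 180°]: -220.7° + 360° = 139.3°.
Positive ⇒ the second point lies to the east; separation 139.3°.

139.3° east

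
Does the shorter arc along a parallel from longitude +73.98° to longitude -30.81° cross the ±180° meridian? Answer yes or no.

Signed shortest Δλ = ((-30.81 − 73.98 + 180) mod 360) − 180 = -104.79°.
Going west by 104.79° from +73.98° reaches -30.81° without touching 180°.

No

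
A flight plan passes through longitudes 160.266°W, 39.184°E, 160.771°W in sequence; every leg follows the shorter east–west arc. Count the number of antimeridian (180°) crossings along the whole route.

Leg 1: -160.266° → +39.184°, shortest Δλ = -160.55° (west) — crosses 180°.
Leg 2: +39.184° → -160.771°, shortest Δλ = 160.045° (east) — crosses 180°.
Total crossings: 2.

2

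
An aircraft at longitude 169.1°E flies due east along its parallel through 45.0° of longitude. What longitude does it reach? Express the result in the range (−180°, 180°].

145.9°W

Start at +169.1°; shift +45.0° → +214.1°.
+214.1° lies outside (−180°, 180°]; subtract 360° → -145.9°.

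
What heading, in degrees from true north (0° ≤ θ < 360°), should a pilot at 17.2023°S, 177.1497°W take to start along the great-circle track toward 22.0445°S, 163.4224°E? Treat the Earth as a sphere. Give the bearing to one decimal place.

Δλ = 163.4224 − -177.1497 = 340.5721°; wrapped into (−180°, 180°]: -19.4279°.
θ = atan2( sin Δλ · cos φ₂ , cos φ₁ · sin φ₂ − sin φ₁ · cos φ₂ · cos Δλ )
  = atan2(-0.30830, -0.10002) = -107.974° → normalised to [0°, 360°): 252.026°.

252.0°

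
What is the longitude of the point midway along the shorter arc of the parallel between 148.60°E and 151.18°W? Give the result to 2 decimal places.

Signed shortest Δλ from +148.60° to -151.18° is +60.22°.
Midpoint longitude = +148.60° + (+60.22°)/2 = +148.60° + 30.11° = +178.71°.
(The naïve average (+148.60 + -151.18)/2 = -1.29° is on the wrong side of the globe.)

178.71°E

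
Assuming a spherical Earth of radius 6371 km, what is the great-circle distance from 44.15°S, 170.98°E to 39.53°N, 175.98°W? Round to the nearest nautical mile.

Δλ = -175.98 − 170.98 = -346.96°; wrapped into (−180°, 180°]: 13.04°.
Δφ = 39.53 − -44.15 = 83.68°.
a = sin²(Δφ/2) + cos φ₁ · cos φ₂ · sin²(Δλ/2) = 0.452095.
c = 2·atan2(√a, √(1−a)) = 1.47484 rad → d = 6371·c ≈ 9396.20 km ≈ 5073.54 nmi.

5074 nmi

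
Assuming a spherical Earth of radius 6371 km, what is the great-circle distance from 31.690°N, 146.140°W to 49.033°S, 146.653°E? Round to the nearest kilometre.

Δλ = 146.653 − -146.140 = 292.793°; wrapped into (−180°, 180°]: -67.207°.
Δφ = -49.033 − 31.690 = -80.723°.
a = sin²(Δφ/2) + cos φ₁ · cos φ₂ · sin²(Δλ/2) = 0.590272.
c = 2·atan2(√a, √(1−a)) = 1.75234 rad → d = 6371·c ≈ 11164.13 km.

11164 km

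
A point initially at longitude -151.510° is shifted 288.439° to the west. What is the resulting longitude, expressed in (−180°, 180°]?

Start at -151.510°; shift −288.439° → -439.949°.
-439.949° lies outside (−180°, 180°]; add 360° → -79.949°.

-79.949°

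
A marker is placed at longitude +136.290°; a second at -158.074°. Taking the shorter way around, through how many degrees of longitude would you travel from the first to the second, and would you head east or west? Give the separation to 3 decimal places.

Raw difference: -158.074 − 136.290 = -294.364°.
Normalise into (−180°, 180°]: -294.364° + 360° = 65.636°.
Positive ⇒ the second point lies to the east; separation 65.636°.

65.636° east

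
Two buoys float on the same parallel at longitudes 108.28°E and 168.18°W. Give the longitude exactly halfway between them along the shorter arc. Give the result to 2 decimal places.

150.05°E

Signed shortest Δλ from +108.28° to -168.18° is +83.54°.
Midpoint longitude = +108.28° + (+83.54°)/2 = +108.28° + 41.77° = +150.05°.
(The naïve average (+108.28 + -168.18)/2 = -29.95° is on the wrong side of the globe.)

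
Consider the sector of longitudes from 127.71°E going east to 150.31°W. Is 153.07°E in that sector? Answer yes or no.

Band width going east from +127.71° to -150.31°: ((-150.31 − 127.71) mod 360) = 81.98°.
Offset of +153.07° east of the west edge: ((153.07 − 127.71) mod 360) = 25.36°.
25.36° ≤ 81.98° ⇒ inside.

Yes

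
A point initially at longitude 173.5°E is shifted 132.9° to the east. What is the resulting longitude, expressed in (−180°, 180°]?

53.6°W

Start at +173.5°; shift +132.9° → +306.4°.
+306.4° lies outside (−180°, 180°]; subtract 360° → -53.6°.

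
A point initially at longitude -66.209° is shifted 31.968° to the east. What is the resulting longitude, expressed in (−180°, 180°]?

Start at -66.209°; shift +31.968° → -34.241°.
-34.241° already lies in (−180°, 180°].

-34.241°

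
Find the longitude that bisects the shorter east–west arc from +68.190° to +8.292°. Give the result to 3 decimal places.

+38.241°

Signed shortest Δλ from +68.190° to +8.292° is -59.898°.
Midpoint longitude = +68.190° + (-59.898°)/2 = +68.190° − 29.949° = +38.241°.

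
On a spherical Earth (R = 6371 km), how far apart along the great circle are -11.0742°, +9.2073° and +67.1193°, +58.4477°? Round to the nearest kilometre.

Δλ = 58.4477 − 9.2073 = 49.2404°.
Δφ = 67.1193 − -11.0742 = 78.1935°.
a = sin²(Δφ/2) + cos φ₁ · cos φ₂ · sin²(Δλ/2) = 0.463921.
c = 2·atan2(√a, √(1−a)) = 1.49858 rad → d = 6371·c ≈ 9547.43 km.

9547 km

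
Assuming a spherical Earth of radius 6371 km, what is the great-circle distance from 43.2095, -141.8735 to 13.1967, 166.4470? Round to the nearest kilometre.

Δλ = 166.4470 − -141.8735 = 308.3205°; wrapped into (−180°, 180°]: -51.6795°.
Δφ = 13.1967 − 43.2095 = -30.0128°.
a = sin²(Δφ/2) + cos φ₁ · cos φ₂ · sin²(Δλ/2) = 0.201847.
c = 2·atan2(√a, √(1−a)) = 0.93191 rad → d = 6371·c ≈ 5937.17 km.

5937 km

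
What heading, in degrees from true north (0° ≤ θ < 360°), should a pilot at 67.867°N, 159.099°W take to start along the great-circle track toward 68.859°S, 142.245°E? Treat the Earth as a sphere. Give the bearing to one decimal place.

Δλ = 142.245 − -159.099 = 301.344°; wrapped into (−180°, 180°]: -58.656°.
θ = atan2( sin Δλ · cos φ₂ , cos φ₁ · sin φ₂ − sin φ₁ · cos φ₂ · cos Δλ )
  = atan2(-0.30803, -0.52518) = -149.608° → normalised to [0°, 360°): 210.392°.

210.4°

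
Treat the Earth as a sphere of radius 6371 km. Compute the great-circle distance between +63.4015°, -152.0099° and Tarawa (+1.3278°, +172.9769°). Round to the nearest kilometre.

Δλ = 172.9769 − -152.0099 = 324.9868°; wrapped into (−180°, 180°]: -35.0132°.
Δφ = 1.3278 − 63.4015 = -62.0737°.
a = sin²(Δφ/2) + cos φ₁ · cos φ₂ · sin²(Δλ/2) = 0.306337.
c = 2·atan2(√a, √(1−a)) = 1.17307 rad → d = 6371·c ≈ 7473.61 km.

7474 km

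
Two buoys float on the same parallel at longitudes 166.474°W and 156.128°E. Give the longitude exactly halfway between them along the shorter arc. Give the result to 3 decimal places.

174.827°E

Signed shortest Δλ from -166.474° to +156.128° is -37.398°.
Midpoint longitude = -166.474° + (-37.398°)/2 = -166.474° − 18.699° = -185.173°.
Normalise into (−180°, 180°]: +174.827°.
(The naïve average (-166.474 + +156.128)/2 = -5.173° is on the wrong side of the globe.)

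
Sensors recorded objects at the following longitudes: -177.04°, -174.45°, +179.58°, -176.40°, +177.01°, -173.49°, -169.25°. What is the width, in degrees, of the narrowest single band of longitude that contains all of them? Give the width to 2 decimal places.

13.74°

Sort the longitudes: -177.04°, -176.40°, -174.45°, -173.49°, -169.25°, +177.01°, +179.58°.
Eastward gaps between consecutive values (wrapping around): 0.64°, 1.95°, 0.96°, 4.24°, 346.26°, 2.57°, 3.38°.
Largest gap = 346.26° ⇒ minimal covering band is its complement: 360° − 346.26° = 13.74°.
Band runs from +177.01° eastward to -169.25°, crossing the antimeridian.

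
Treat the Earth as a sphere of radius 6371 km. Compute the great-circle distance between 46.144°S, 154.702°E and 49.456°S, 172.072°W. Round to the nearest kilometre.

2488 km

Δλ = -172.072 − 154.702 = -326.774°; wrapped into (−180°, 180°]: 33.226°.
Δφ = -49.456 − -46.144 = -3.312°.
a = sin²(Δφ/2) + cos φ₁ · cos φ₂ · sin²(Δλ/2) = 0.037650.
c = 2·atan2(√a, √(1−a)) = 0.39055 rad → d = 6371·c ≈ 2488.18 km.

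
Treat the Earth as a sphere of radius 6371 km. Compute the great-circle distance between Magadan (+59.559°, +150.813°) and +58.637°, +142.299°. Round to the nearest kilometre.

Δλ = 142.299 − 150.813 = -8.514°.
Δφ = 58.637 − 59.559 = -0.922°.
a = sin²(Δφ/2) + cos φ₁ · cos φ₂ · sin²(Δλ/2) = 0.001518.
c = 2·atan2(√a, √(1−a)) = 0.07794 rad → d = 6371·c ≈ 496.53 km.

497 km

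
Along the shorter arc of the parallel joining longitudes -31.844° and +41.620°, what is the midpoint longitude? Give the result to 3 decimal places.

+4.888°

Signed shortest Δλ from -31.844° to +41.620° is +73.464°.
Midpoint longitude = -31.844° + (+73.464°)/2 = -31.844° + 36.732° = +4.888°.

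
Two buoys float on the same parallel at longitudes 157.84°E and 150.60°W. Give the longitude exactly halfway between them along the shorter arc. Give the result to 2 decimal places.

Signed shortest Δλ from +157.84° to -150.60° is +51.56°.
Midpoint longitude = +157.84° + (+51.56°)/2 = +157.84° + 25.78° = +183.62°.
Normalise into (−180°, 180°]: -176.38°.
(The naïve average (+157.84 + -150.60)/2 = 3.62° is on the wrong side of the globe.)

176.38°W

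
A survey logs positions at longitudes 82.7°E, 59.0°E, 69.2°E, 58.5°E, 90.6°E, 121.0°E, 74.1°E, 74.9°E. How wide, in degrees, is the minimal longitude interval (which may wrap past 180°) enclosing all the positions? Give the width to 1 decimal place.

62.5°

Sort the longitudes: +58.5°, +59.0°, +69.2°, +74.1°, +74.9°, +82.7°, +90.6°, +121.0°.
Eastward gaps between consecutive values (wrapping around): 0.5°, 10.2°, 4.9°, 0.8°, 7.8°, 7.9°, 30.4°, 297.5°.
Largest gap = 297.5° ⇒ minimal covering band is its complement: 360° − 297.5° = 62.5°.
Band runs from +58.5° eastward to +121.0°.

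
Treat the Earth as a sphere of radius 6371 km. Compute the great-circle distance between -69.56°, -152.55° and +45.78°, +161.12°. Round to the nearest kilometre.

13368 km

Δλ = 161.12 − -152.55 = 313.67°; wrapped into (−180°, 180°]: -46.33°.
Δφ = 45.78 − -69.56 = 115.34°.
a = sin²(Δφ/2) + cos φ₁ · cos φ₂ · sin²(Δλ/2) = 0.751684.
c = 2·atan2(√a, √(1−a)) = 2.09829 rad → d = 6371·c ≈ 13368.20 km.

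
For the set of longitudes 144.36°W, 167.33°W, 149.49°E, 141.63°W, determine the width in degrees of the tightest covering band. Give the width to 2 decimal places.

Sort the longitudes: -167.33°, -144.36°, -141.63°, +149.49°.
Eastward gaps between consecutive values (wrapping around): 22.97°, 2.73°, 291.12°, 43.18°.
Largest gap = 291.12° ⇒ minimal covering band is its complement: 360° − 291.12° = 68.88°.
Band runs from +149.49° eastward to -141.63°, crossing the antimeridian.

68.88°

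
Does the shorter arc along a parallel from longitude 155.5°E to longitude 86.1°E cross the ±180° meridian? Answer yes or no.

Signed shortest Δλ = ((86.1 − 155.5 + 180) mod 360) − 180 = -69.4°.
Going west by 69.4° from +155.5° reaches +86.1° without touching 180°.

No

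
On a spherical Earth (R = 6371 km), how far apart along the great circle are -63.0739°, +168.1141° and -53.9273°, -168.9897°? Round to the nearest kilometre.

Δλ = -168.9897 − 168.1141 = -337.1038°; wrapped into (−180°, 180°]: 22.8962°.
Δφ = -53.9273 − -63.0739 = 9.1466°.
a = sin²(Δφ/2) + cos φ₁ · cos φ₂ · sin²(Δλ/2) = 0.016862.
c = 2·atan2(√a, √(1−a)) = 0.26044 rad → d = 6371·c ≈ 1659.26 km.

1659 km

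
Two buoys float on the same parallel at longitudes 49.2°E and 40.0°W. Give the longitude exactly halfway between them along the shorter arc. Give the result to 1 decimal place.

Signed shortest Δλ from +49.2° to -40.0° is -89.2°.
Midpoint longitude = +49.2° + (-89.2°)/2 = +49.2° − 44.6° = +4.6°.

4.6°E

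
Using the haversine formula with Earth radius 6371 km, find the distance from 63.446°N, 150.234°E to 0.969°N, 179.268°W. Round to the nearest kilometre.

7384 km

Δλ = -179.268 − 150.234 = -329.502°; wrapped into (−180°, 180°]: 30.498°.
Δφ = 0.969 − 63.446 = -62.477°.
a = sin²(Δφ/2) + cos φ₁ · cos φ₂ · sin²(Δλ/2) = 0.299868.
c = 2·atan2(√a, √(1−a)) = 1.15899 rad → d = 6371·c ≈ 7383.93 km.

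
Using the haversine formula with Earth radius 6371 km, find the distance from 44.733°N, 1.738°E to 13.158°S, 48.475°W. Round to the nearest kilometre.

Δλ = -48.475 − 1.738 = -50.213°.
Δφ = -13.158 − 44.733 = -57.891°.
a = sin²(Δφ/2) + cos φ₁ · cos φ₂ · sin²(Δλ/2) = 0.358770.
c = 2·atan2(√a, √(1−a)) = 1.28444 rad → d = 6371·c ≈ 8183.16 km.

8183 km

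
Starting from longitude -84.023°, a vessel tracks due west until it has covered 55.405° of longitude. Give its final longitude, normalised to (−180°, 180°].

Start at -84.023°; shift −55.405° → -139.428°.
-139.428° already lies in (−180°, 180°].

-139.428°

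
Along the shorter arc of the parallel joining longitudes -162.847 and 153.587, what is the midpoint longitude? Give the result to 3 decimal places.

Signed shortest Δλ from -162.847° to +153.587° is -43.566°.
Midpoint longitude = -162.847° + (-43.566°)/2 = -162.847° − 21.783° = -184.630°.
Normalise into (−180°, 180°]: +175.370°.
(The naïve average (-162.847 + +153.587)/2 = -4.63° is on the wrong side of the globe.)

+175.370°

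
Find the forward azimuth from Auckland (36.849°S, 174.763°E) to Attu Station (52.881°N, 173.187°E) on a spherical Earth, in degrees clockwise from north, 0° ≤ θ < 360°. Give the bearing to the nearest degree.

Δλ = 173.187 − 174.763 = -1.576°.
θ = atan2( sin Δλ · cos φ₂ , cos φ₁ · sin φ₂ − sin φ₁ · cos φ₂ · cos Δλ )
  = atan2(-0.01660, 0.99985) = -0.951° → normalised to [0°, 360°): 359.049°.

359°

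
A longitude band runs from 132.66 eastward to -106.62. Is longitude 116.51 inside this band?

Band width going east from +132.66° to -106.62°: ((-106.62 − 132.66) mod 360) = 120.72°.
Offset of +116.51° east of the west edge: ((116.51 − 132.66) mod 360) = 343.85°.
343.85° > 120.72° ⇒ outside.

No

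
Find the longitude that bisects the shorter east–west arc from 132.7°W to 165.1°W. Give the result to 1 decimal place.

Signed shortest Δλ from -132.7° to -165.1° is -32.4°.
Midpoint longitude = -132.7° + (-32.4°)/2 = -132.7° − 16.2° = -148.9°.

148.9°W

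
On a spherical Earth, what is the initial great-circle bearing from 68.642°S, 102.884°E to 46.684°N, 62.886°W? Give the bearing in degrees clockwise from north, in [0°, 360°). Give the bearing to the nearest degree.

205°

Δλ = -62.886 − 102.884 = -165.770°.
θ = atan2( sin Δλ · cos φ₂ , cos φ₁ · sin φ₂ − sin φ₁ · cos φ₂ · cos Δλ )
  = atan2(-0.16863, -0.35432) = -154.549° → normalised to [0°, 360°): 205.451°.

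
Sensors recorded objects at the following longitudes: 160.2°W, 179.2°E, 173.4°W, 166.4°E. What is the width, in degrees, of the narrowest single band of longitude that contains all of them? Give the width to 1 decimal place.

33.4°

Sort the longitudes: -173.4°, -160.2°, +166.4°, +179.2°.
Eastward gaps between consecutive values (wrapping around): 13.2°, 326.6°, 12.8°, 7.4°.
Largest gap = 326.6° ⇒ minimal covering band is its complement: 360° − 326.6° = 33.4°.
Band runs from +166.4° eastward to -160.2°, crossing the antimeridian.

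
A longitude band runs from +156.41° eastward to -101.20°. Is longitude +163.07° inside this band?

Yes

Band width going east from +156.41° to -101.20°: ((-101.20 − 156.41) mod 360) = 102.39°.
Offset of +163.07° east of the west edge: ((163.07 − 156.41) mod 360) = 6.66°.
6.66° ≤ 102.39° ⇒ inside.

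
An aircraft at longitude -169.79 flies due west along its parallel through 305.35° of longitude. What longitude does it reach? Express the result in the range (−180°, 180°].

Start at -169.79°; shift −305.35° → -475.14°.
-475.14° lies outside (−180°, 180°]; add 360° → -115.14°.

-115.14°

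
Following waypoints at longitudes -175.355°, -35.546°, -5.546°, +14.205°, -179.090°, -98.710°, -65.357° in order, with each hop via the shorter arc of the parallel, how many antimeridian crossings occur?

Leg 1: -175.355° → -35.546°, shortest Δλ = 139.809° (east) — does not cross 180°.
Leg 2: -35.546° → -5.546°, shortest Δλ = 30.0° (east) — does not cross 180°.
Leg 3: -5.546° → +14.205°, shortest Δλ = 19.751° (east) — does not cross 180°.
Leg 4: +14.205° → -179.090°, shortest Δλ = 166.705° (east) — crosses 180°.
Leg 5: -179.090° → -98.710°, shortest Δλ = 80.38° (east) — does not cross 180°.
Leg 6: -98.710° → -65.357°, shortest Δλ = 33.353° (east) — does not cross 180°.
Total crossings: 1.

1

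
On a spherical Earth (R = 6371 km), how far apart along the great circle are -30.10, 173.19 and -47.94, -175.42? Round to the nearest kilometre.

2209 km

Δλ = -175.42 − 173.19 = -348.61°; wrapped into (−180°, 180°]: 11.39°.
Δφ = -47.94 − -30.10 = -17.84°.
a = sin²(Δφ/2) + cos φ₁ · cos φ₂ · sin²(Δλ/2) = 0.029749.
c = 2·atan2(√a, √(1−a)) = 0.34669 rad → d = 6371·c ≈ 2208.78 km.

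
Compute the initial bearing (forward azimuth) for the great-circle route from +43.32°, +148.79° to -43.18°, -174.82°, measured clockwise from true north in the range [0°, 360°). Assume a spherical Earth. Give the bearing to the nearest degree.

154°

Δλ = -174.82 − 148.79 = -323.61°; wrapped into (−180°, 180°]: 36.39°.
θ = atan2( sin Δλ · cos φ₂ , cos φ₁ · sin φ₂ − sin φ₁ · cos φ₂ · cos Δλ )
  = atan2(0.43262, -0.90058) = 154.341° → normalised to [0°, 360°): 154.341°.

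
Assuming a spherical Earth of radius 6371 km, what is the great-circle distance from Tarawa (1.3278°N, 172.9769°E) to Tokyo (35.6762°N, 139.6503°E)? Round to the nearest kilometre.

5138 km

Δλ = 139.6503 − 172.9769 = -33.3266°.
Δφ = 35.6762 − 1.3278 = 34.3484°.
a = sin²(Δφ/2) + cos φ₁ · cos φ₂ · sin²(Δλ/2) = 0.153964.
c = 2·atan2(√a, √(1−a)) = 0.80644 rad → d = 6371·c ≈ 5137.83 km.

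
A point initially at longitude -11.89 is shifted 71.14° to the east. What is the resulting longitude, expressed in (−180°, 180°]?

+59.25°

Start at -11.89°; shift +71.14° → +59.25°.
+59.25° already lies in (−180°, 180°].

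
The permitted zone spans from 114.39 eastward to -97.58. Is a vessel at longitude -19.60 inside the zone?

Band width going east from +114.39° to -97.58°: ((-97.58 − 114.39) mod 360) = 148.03°.
Offset of -19.60° east of the west edge: ((-19.60 − 114.39) mod 360) = 226.01°.
226.01° > 148.03° ⇒ outside.

No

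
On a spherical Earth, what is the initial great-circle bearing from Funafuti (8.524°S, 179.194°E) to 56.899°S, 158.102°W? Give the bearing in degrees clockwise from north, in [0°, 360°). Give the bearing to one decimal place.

Δλ = -158.102 − 179.194 = -337.296°; wrapped into (−180°, 180°]: 22.704°.
θ = atan2( sin Δλ · cos φ₂ , cos φ₁ · sin φ₂ − sin φ₁ · cos φ₂ · cos Δλ )
  = atan2(0.21078, -0.75378) = 164.377° → normalised to [0°, 360°): 164.377°.

164.4°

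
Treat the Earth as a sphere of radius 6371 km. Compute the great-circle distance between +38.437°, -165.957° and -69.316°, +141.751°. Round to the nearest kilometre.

Δλ = 141.751 − -165.957 = 307.708°; wrapped into (−180°, 180°]: -52.292°.
Δφ = -69.316 − 38.437 = -107.753°.
a = sin²(Δφ/2) + cos φ₁ · cos φ₂ · sin²(Δλ/2) = 0.706181.
c = 2·atan2(√a, √(1−a)) = 1.99584 rad → d = 6371·c ≈ 12715.51 km.

12716 km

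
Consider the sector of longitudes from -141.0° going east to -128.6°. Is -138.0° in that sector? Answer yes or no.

Band width going east from -141.0° to -128.6°: ((-128.6 − -141.0) mod 360) = 12.4°.
Offset of -138.0° east of the west edge: ((-138.0 − -141.0) mod 360) = 3.0°.
3.0° ≤ 12.4° ⇒ inside.

Yes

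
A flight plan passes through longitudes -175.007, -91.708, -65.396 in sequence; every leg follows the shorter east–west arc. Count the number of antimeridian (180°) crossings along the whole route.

0

Leg 1: -175.007° → -91.708°, shortest Δλ = 83.299° (east) — does not cross 180°.
Leg 2: -91.708° → -65.396°, shortest Δλ = 26.312° (east) — does not cross 180°.
Total crossings: 0.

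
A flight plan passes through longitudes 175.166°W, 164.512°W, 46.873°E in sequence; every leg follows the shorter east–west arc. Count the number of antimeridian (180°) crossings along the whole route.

1

Leg 1: -175.166° → -164.512°, shortest Δλ = 10.654° (east) — does not cross 180°.
Leg 2: -164.512° → +46.873°, shortest Δλ = -148.615° (west) — crosses 180°.
Total crossings: 1.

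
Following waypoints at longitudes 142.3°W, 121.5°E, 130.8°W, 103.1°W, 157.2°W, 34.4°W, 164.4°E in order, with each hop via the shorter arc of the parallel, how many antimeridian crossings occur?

Leg 1: -142.3° → +121.5°, shortest Δλ = -96.2° (west) — crosses 180°.
Leg 2: +121.5° → -130.8°, shortest Δλ = 107.7° (east) — crosses 180°.
Leg 3: -130.8° → -103.1°, shortest Δλ = 27.7° (east) — does not cross 180°.
Leg 4: -103.1° → -157.2°, shortest Δλ = -54.1° (west) — does not cross 180°.
Leg 5: -157.2° → -34.4°, shortest Δλ = 122.8° (east) — does not cross 180°.
Leg 6: -34.4° → +164.4°, shortest Δλ = -161.2° (west) — crosses 180°.
Total crossings: 3.

3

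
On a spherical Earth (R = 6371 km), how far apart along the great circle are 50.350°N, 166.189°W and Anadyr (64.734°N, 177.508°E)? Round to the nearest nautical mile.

Δλ = 177.508 − -166.189 = 343.697°; wrapped into (−180°, 180°]: -16.303°.
Δφ = 64.734 − 50.350 = 14.384°.
a = sin²(Δφ/2) + cos φ₁ · cos φ₂ · sin²(Δλ/2) = 0.021149.
c = 2·atan2(√a, √(1−a)) = 0.29189 rad → d = 6371·c ≈ 1859.64 km ≈ 1004.12 nmi.

1004 nmi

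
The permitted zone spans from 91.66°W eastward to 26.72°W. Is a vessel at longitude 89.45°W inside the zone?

Band width going east from -91.66° to -26.72°: ((-26.72 − -91.66) mod 360) = 64.94°.
Offset of -89.45° east of the west edge: ((-89.45 − -91.66) mod 360) = 2.21°.
2.21° ≤ 64.94° ⇒ inside.

Yes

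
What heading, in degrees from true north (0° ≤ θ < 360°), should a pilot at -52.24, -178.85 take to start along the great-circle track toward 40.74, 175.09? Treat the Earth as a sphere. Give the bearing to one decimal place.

Δλ = 175.09 − -178.85 = 353.94°; wrapped into (−180°, 180°]: -6.06°.
θ = atan2( sin Δλ · cos φ₂ , cos φ₁ · sin φ₂ − sin φ₁ · cos φ₂ · cos Δλ )
  = atan2(-0.07999, 0.99530) = -4.595° → normalised to [0°, 360°): 355.405°.

355.4°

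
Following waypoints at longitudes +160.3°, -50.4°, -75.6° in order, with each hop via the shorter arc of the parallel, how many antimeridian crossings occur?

1

Leg 1: +160.3° → -50.4°, shortest Δλ = 149.3° (east) — crosses 180°.
Leg 2: -50.4° → -75.6°, shortest Δλ = -25.2° (west) — does not cross 180°.
Total crossings: 1.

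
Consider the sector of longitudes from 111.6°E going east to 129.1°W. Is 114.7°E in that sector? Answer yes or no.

Band width going east from +111.6° to -129.1°: ((-129.1 − 111.6) mod 360) = 119.3°.
Offset of +114.7° east of the west edge: ((114.7 − 111.6) mod 360) = 3.1°.
3.1° ≤ 119.3° ⇒ inside.

Yes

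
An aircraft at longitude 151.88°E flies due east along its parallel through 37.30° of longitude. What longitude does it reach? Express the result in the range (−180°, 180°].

Start at +151.88°; shift +37.30° → +189.18°.
+189.18° lies outside (−180°, 180°]; subtract 360° → -170.82°.

170.82°W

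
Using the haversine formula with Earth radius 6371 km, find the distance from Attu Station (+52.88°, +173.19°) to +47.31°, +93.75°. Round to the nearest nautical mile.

Δλ = 93.75 − 173.19 = -79.44°.
Δφ = 47.31 − 52.88 = -5.57°.
a = sin²(Δφ/2) + cos φ₁ · cos φ₂ · sin²(Δλ/2) = 0.169458.
c = 2·atan2(√a, √(1−a)) = 0.84853 rad → d = 6371·c ≈ 5406.00 km ≈ 2919.01 nmi.

2919 nmi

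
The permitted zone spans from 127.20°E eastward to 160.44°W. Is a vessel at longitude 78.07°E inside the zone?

No

Band width going east from +127.20° to -160.44°: ((-160.44 − 127.20) mod 360) = 72.36°.
Offset of +78.07° east of the west edge: ((78.07 − 127.20) mod 360) = 310.87°.
310.87° > 72.36° ⇒ outside.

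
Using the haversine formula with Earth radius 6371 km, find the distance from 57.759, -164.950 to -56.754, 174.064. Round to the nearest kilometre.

12870 km

Δλ = 174.064 − -164.950 = 339.014°; wrapped into (−180°, 180°]: -20.986°.
Δφ = -56.754 − 57.759 = -114.513°.
a = sin²(Δφ/2) + cos φ₁ · cos φ₂ · sin²(Δλ/2) = 0.717150.
c = 2·atan2(√a, √(1−a)) = 2.02006 rad → d = 6371·c ≈ 12869.79 km.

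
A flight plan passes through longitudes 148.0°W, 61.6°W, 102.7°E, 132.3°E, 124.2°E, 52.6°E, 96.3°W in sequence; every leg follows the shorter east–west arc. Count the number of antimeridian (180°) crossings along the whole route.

0

Leg 1: -148.0° → -61.6°, shortest Δλ = 86.4° (east) — does not cross 180°.
Leg 2: -61.6° → +102.7°, shortest Δλ = 164.3° (east) — does not cross 180°.
Leg 3: +102.7° → +132.3°, shortest Δλ = 29.6° (east) — does not cross 180°.
Leg 4: +132.3° → +124.2°, shortest Δλ = -8.1° (west) — does not cross 180°.
Leg 5: +124.2° → +52.6°, shortest Δλ = -71.6° (west) — does not cross 180°.
Leg 6: +52.6° → -96.3°, shortest Δλ = -148.9° (west) — does not cross 180°.
Total crossings: 0.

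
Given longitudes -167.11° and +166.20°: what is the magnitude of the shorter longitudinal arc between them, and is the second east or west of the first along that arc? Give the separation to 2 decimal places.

26.69° west

Raw difference: 166.20 − -167.11 = 333.31°.
Normalise into (−180°, 180°]: 333.31° − 360° = -26.69°.
Negative ⇒ the second point lies to the west; separation 26.69°.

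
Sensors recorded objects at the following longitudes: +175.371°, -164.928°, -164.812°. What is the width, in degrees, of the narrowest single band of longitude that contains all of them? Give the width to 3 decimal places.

Sort the longitudes: -164.928°, -164.812°, +175.371°.
Eastward gaps between consecutive values (wrapping around): 0.116°, 340.183°, 19.701°.
Largest gap = 340.183° ⇒ minimal covering band is its complement: 360° − 340.183° = 19.817°.
Band runs from +175.371° eastward to -164.812°, crossing the antimeridian.

19.817°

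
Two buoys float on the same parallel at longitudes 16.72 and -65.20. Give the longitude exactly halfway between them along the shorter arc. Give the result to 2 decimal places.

Signed shortest Δλ from +16.72° to -65.20° is -81.92°.
Midpoint longitude = +16.72° + (-81.92°)/2 = +16.72° − 40.96° = -24.24°.

-24.24°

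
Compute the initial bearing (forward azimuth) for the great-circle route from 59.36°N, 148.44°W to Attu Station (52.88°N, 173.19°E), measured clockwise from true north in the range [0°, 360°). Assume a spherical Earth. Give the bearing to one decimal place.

Δλ = 173.19 − -148.44 = 321.63°; wrapped into (−180°, 180°]: -38.37°.
θ = atan2( sin Δλ · cos φ₂ , cos φ₁ · sin φ₂ − sin φ₁ · cos φ₂ · cos Δλ )
  = atan2(-0.37461, -0.00071) = -90.109° → normalised to [0°, 360°): 269.891°.

269.9°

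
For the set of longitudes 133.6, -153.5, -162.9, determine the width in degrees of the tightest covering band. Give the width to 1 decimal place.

Sort the longitudes: -162.9°, -153.5°, +133.6°.
Eastward gaps between consecutive values (wrapping around): 9.4°, 287.1°, 63.5°.
Largest gap = 287.1° ⇒ minimal covering band is its complement: 360° − 287.1° = 72.9°.
Band runs from +133.6° eastward to -153.5°, crossing the antimeridian.

72.9°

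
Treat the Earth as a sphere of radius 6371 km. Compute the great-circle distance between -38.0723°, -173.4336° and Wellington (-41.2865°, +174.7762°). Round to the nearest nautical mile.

577 nmi

Δλ = 174.7762 − -173.4336 = 348.2098°; wrapped into (−180°, 180°]: -11.7902°.
Δφ = -41.2865 − -38.0723 = -3.2142°.
a = sin²(Δφ/2) + cos φ₁ · cos φ₂ · sin²(Δλ/2) = 0.007027.
c = 2·atan2(√a, √(1−a)) = 0.16785 rad → d = 6371·c ≈ 1069.35 km ≈ 577.40 nmi.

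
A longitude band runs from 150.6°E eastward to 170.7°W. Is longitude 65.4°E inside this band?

No

Band width going east from +150.6° to -170.7°: ((-170.7 − 150.6) mod 360) = 38.7°.
Offset of +65.4° east of the west edge: ((65.4 − 150.6) mod 360) = 274.8°.
274.8° > 38.7° ⇒ outside.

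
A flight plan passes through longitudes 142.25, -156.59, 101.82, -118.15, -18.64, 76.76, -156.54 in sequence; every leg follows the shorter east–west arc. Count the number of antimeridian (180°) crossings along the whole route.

Leg 1: +142.25° → -156.59°, shortest Δλ = 61.16° (east) — crosses 180°.
Leg 2: -156.59° → +101.82°, shortest Δλ = -101.59° (west) — crosses 180°.
Leg 3: +101.82° → -118.15°, shortest Δλ = 140.03° (east) — crosses 180°.
Leg 4: -118.15° → -18.64°, shortest Δλ = 99.51° (east) — does not cross 180°.
Leg 5: -18.64° → +76.76°, shortest Δλ = 95.4° (east) — does not cross 180°.
Leg 6: +76.76° → -156.54°, shortest Δλ = 126.7° (east) — crosses 180°.
Total crossings: 4.

4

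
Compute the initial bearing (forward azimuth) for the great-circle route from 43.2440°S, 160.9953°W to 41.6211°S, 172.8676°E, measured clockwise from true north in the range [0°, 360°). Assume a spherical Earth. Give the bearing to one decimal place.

265.8°

Δλ = 172.8676 − -160.9953 = 333.8629°; wrapped into (−180°, 180°]: -26.1371°.
θ = atan2( sin Δλ · cos φ₂ , cos φ₁ · sin φ₂ − sin φ₁ · cos φ₂ · cos Δλ )
  = atan2(-0.32931, -0.02405) = -94.177° → normalised to [0°, 360°): 265.823°.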